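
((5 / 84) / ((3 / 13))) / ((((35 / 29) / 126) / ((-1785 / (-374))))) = 5655 / 44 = 128.52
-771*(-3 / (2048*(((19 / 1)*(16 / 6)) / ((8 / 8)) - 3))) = 0.02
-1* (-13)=13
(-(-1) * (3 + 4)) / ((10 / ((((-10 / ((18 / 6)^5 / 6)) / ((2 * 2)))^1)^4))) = 875 / 86093442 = 0.00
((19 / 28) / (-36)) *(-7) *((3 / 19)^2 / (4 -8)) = -1 / 1216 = -0.00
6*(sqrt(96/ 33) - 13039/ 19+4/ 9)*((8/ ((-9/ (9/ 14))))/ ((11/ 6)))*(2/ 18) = 142.15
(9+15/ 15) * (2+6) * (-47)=-3760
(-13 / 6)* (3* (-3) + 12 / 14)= 247 / 14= 17.64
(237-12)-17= 208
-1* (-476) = 476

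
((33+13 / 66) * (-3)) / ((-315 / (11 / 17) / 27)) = 939 / 170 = 5.52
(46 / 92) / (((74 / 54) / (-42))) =-15.32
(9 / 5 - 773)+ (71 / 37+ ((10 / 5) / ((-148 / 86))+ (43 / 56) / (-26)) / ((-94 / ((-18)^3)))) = -2668764591 / 3164980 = -843.22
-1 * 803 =-803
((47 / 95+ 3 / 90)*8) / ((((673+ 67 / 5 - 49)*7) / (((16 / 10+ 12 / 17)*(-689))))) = -1.50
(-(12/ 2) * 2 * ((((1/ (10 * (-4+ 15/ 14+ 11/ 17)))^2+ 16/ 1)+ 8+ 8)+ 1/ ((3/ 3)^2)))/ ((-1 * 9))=973058344/ 22113675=44.00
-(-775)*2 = 1550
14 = 14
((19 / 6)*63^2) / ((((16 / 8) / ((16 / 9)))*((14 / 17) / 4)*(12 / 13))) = 58786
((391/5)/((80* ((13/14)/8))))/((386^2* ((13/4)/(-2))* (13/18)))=-98532/2045901325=-0.00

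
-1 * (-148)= 148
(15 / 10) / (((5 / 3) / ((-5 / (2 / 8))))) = -18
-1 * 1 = -1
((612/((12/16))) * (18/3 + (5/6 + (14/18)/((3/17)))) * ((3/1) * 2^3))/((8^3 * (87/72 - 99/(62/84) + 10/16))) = -319889/98428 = -3.25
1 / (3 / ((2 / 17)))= 2 / 51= 0.04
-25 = -25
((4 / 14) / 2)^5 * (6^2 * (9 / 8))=81 / 33614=0.00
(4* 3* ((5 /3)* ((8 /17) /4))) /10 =4 /17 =0.24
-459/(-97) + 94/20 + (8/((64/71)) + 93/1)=431871/3880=111.31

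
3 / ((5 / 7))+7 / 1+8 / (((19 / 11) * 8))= 1119 / 95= 11.78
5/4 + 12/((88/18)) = 163/44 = 3.70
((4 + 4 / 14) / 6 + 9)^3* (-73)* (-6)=137721216 / 343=401519.58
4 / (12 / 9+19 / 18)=72 / 43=1.67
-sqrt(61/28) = -sqrt(427)/14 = -1.48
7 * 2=14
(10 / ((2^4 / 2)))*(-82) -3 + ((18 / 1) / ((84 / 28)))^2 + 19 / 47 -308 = -35447 / 94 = -377.10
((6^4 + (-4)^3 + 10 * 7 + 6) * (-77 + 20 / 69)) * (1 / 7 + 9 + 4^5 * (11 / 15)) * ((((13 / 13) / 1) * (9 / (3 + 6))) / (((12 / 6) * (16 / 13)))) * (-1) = 74821805656 / 2415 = 30982114.14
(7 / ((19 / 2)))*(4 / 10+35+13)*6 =20328 / 95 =213.98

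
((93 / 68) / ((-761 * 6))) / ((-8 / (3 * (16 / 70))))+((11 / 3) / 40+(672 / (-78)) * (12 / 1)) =-103.29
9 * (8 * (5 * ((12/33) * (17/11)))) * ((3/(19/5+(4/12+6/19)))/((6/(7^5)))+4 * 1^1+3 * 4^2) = 15060913020/38357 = 392650.96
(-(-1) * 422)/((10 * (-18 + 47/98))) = -20678/8585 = -2.41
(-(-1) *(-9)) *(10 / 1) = -90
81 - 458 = -377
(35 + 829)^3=644972544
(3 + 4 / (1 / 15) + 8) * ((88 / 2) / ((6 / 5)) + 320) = 25323.33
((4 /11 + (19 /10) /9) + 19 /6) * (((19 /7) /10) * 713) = 12544522 /17325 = 724.07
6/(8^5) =3/16384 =0.00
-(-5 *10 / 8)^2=-625 / 16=-39.06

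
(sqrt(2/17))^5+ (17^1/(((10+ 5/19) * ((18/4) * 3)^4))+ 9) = 9.00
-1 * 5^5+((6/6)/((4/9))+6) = -12467/4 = -3116.75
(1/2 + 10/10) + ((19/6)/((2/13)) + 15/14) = 1945/84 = 23.15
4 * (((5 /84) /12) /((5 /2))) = 1 /126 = 0.01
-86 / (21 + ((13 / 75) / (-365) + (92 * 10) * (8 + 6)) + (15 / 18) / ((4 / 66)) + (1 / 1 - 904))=-9417000 / 1315286573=-0.01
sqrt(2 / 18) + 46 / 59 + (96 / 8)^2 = 145.11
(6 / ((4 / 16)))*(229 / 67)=5496 / 67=82.03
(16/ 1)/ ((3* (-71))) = -0.08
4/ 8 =1/ 2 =0.50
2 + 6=8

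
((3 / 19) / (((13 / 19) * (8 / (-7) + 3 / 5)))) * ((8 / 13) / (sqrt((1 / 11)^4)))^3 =-95239119360 / 542659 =-175504.54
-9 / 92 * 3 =-27 / 92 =-0.29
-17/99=-0.17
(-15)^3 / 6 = -1125 / 2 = -562.50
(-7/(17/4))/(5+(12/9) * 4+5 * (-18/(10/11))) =0.02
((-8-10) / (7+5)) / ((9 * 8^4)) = -1 / 24576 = -0.00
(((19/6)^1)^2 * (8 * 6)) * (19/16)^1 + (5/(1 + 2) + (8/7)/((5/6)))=80447/140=574.62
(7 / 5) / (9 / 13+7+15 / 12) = 0.16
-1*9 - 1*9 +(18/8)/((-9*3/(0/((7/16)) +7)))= -223/12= -18.58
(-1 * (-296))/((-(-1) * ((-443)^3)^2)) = 296/7558269224026249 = 0.00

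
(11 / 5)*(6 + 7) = 143 / 5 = 28.60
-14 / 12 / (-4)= 7 / 24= 0.29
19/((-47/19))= -361/47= -7.68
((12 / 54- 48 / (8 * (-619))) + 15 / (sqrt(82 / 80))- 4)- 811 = -799.95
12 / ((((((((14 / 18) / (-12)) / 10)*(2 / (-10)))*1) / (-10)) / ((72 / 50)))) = -933120 / 7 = -133302.86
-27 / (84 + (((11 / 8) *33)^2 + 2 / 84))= -36288 / 2880077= -0.01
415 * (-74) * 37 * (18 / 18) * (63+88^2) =-8870859890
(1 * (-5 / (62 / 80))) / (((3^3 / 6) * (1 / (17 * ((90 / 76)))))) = -17000 / 589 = -28.86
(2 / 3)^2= 4 / 9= 0.44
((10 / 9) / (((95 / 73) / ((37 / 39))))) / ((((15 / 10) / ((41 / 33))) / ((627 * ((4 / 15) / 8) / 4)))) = 110741 / 31590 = 3.51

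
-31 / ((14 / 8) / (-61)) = 7564 / 7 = 1080.57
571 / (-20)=-28.55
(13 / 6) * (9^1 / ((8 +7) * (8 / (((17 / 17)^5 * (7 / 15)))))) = 91 / 1200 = 0.08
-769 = -769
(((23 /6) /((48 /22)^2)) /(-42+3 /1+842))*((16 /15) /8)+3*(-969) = -5500508867 /1892160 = -2907.00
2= 2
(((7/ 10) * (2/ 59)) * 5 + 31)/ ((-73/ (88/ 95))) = -161568/ 409165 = -0.39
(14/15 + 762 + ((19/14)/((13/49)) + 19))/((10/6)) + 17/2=156237/325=480.73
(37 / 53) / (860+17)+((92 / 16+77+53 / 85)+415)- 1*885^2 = -12369851537913 / 15803540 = -782726.63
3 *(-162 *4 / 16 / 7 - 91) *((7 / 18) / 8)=-1355 / 96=-14.11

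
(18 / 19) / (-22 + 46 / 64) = -192 / 4313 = -0.04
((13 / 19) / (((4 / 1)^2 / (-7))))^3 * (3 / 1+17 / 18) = -53503541 / 505700352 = -0.11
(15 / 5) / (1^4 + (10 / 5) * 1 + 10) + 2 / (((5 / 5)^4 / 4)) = 8.23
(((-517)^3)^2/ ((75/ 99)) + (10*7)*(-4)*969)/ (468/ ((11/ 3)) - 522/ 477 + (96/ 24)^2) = 367388665217260919991/ 2077550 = 176837460093504.81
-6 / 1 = -6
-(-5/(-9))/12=-5/108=-0.05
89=89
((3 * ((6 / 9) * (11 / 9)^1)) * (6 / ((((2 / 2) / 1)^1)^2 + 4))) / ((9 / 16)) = 704 / 135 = 5.21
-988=-988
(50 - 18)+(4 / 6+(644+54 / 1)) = 2192 / 3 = 730.67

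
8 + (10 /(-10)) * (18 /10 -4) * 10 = 30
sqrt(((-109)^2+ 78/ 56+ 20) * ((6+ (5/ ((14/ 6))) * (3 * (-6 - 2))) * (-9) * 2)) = 9 * sqrt(5887717)/ 7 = 3119.74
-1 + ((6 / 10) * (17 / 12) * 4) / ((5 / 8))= 4.44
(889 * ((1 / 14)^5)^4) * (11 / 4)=1397 / 47810431671591315177472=0.00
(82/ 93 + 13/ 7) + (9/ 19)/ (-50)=1687991/ 618450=2.73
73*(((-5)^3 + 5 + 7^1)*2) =-16498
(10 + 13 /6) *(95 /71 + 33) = 88987 /213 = 417.78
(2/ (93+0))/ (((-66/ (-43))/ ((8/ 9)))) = 344/ 27621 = 0.01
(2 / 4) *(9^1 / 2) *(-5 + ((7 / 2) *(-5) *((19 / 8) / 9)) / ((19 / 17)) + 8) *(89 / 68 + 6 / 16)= -37327 / 8704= -4.29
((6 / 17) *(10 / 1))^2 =3600 / 289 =12.46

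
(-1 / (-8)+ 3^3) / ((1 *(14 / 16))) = 31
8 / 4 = 2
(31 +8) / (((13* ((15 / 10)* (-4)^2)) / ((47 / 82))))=47 / 656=0.07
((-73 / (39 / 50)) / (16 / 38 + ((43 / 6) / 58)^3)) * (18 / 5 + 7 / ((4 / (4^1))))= -10326872327040 / 4402634197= -2345.61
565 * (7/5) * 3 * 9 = 21357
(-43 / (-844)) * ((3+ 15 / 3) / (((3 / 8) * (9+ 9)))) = 344 / 5697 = 0.06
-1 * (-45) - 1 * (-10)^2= -55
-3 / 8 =-0.38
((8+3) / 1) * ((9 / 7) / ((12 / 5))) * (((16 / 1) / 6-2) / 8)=55 / 112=0.49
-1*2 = -2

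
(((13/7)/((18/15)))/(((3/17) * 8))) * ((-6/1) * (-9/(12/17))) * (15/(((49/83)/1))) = 23387325/10976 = 2130.77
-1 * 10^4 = -10000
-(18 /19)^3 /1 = -5832 /6859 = -0.85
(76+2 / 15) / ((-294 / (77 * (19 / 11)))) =-10849 / 315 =-34.44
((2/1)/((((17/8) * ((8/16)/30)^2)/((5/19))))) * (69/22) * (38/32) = 621000/187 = 3320.86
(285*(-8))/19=-120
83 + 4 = 87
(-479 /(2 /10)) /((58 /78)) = -3220.86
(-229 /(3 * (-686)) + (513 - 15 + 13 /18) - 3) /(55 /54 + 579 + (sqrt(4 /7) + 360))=466180293108 /883800366967 - 991853424 * sqrt(7) /6186602568769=0.53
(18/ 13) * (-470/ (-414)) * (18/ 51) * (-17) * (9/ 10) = -8.49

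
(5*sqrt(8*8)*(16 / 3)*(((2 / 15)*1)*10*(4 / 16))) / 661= 640 / 5949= 0.11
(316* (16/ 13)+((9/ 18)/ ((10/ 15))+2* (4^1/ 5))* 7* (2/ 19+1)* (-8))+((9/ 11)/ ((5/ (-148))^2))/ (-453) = 2480966366/ 10256675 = 241.89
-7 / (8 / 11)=-77 / 8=-9.62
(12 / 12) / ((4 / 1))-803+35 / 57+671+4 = -28987 / 228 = -127.14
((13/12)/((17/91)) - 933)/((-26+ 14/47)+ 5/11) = 97790033/2662812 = 36.72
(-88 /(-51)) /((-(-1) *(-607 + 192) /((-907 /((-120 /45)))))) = -1.41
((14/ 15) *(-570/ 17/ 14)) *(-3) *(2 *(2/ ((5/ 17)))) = 456/ 5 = 91.20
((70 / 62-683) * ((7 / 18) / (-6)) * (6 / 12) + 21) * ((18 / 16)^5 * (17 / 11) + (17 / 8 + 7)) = 206476621337 / 402259968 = 513.29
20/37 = 0.54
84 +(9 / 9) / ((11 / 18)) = 942 / 11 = 85.64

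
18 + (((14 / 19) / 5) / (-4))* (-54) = 1899 / 95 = 19.99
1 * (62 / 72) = 31 / 36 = 0.86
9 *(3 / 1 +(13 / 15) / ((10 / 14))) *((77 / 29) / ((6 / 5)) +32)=940574 / 725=1297.34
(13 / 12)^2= 169 / 144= 1.17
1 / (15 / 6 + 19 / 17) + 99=12211 / 123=99.28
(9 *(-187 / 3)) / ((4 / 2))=-561 / 2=-280.50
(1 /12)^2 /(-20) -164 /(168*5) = -3943 /20160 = -0.20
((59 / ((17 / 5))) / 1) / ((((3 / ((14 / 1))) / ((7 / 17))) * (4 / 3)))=14455 / 578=25.01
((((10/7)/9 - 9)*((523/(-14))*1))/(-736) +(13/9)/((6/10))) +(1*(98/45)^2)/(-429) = 122035184413/62659396800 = 1.95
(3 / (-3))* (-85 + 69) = 16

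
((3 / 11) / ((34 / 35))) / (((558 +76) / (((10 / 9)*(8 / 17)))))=700 / 3023229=0.00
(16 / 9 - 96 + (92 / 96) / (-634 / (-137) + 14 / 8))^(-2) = 48860100 / 432389098969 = 0.00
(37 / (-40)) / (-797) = 37 / 31880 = 0.00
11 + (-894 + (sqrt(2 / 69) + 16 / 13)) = -11463 / 13 + sqrt(138) / 69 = -881.60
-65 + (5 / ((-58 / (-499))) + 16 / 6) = -3361 / 174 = -19.32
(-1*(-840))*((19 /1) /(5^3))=3192 /25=127.68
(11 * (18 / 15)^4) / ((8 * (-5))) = -1782 / 3125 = -0.57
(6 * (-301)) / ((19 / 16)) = -28896 / 19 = -1520.84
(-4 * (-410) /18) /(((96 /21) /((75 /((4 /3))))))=1121.09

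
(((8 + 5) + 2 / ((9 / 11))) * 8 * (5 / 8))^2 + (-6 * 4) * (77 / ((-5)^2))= 11925937 / 2025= 5889.35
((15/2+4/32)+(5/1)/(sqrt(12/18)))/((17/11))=55 * sqrt(6)/34+671/136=8.90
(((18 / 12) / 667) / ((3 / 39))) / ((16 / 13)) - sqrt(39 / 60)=507 / 21344 - sqrt(65) / 10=-0.78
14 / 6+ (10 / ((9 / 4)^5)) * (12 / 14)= 341969 / 137781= 2.48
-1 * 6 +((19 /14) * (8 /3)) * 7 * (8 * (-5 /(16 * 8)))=-167 /12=-13.92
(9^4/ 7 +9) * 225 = 1490400/ 7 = 212914.29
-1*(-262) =262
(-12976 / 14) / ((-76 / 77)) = 17842 / 19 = 939.05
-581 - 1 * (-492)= -89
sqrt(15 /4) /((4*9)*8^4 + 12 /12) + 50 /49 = 1.02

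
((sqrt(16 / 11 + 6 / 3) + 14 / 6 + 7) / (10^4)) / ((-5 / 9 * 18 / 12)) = -7 / 6250 - 3 * sqrt(418) / 275000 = -0.00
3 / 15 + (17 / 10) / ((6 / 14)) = 25 / 6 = 4.17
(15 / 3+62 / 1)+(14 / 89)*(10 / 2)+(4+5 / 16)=102669 / 1424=72.10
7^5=16807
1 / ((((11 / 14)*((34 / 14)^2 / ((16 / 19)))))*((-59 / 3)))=-32928 / 3563659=-0.01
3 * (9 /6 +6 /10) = 6.30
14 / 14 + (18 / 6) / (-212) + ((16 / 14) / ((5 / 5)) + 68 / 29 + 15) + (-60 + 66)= 1096279 / 43036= 25.47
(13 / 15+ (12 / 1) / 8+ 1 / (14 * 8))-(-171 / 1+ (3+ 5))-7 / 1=266071 / 1680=158.38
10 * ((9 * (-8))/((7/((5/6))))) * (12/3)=-2400/7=-342.86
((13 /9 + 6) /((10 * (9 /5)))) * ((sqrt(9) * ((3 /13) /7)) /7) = 67 /11466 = 0.01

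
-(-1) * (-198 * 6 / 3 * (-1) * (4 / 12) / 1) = 132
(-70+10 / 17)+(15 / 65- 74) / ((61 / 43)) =-1636769 / 13481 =-121.41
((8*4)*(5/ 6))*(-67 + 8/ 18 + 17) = -35680/ 27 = -1321.48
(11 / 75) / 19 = 11 / 1425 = 0.01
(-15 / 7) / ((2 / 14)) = -15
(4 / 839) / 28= 1 / 5873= 0.00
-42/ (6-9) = 14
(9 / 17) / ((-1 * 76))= -9 / 1292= -0.01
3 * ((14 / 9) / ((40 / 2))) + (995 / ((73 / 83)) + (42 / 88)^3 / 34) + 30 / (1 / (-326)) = -27427735468997 / 3171400320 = -8648.46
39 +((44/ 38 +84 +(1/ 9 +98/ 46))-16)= 110.40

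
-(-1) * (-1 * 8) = -8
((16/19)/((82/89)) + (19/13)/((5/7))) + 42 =2276557/50635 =44.96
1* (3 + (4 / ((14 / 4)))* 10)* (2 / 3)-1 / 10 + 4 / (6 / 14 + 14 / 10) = 19667 / 1680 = 11.71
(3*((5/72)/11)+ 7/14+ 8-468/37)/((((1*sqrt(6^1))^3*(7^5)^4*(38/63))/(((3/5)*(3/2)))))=-121017*sqrt(6)/56414500139833929484160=-0.00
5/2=2.50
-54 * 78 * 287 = -1208844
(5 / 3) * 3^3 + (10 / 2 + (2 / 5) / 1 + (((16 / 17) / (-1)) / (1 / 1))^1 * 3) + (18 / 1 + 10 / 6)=17147 / 255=67.24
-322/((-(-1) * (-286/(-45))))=-7245/143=-50.66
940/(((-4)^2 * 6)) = 235/24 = 9.79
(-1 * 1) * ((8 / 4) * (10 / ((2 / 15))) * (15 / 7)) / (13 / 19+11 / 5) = -106875 / 959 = -111.44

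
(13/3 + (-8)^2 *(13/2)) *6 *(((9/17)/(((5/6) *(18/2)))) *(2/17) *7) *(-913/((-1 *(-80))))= -24177153/14450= -1673.16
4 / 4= 1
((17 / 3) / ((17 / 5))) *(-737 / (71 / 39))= -47905 / 71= -674.72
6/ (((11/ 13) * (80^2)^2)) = 39/ 225280000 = 0.00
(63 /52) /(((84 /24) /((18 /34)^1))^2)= 729 /26299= 0.03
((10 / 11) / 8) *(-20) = -25 / 11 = -2.27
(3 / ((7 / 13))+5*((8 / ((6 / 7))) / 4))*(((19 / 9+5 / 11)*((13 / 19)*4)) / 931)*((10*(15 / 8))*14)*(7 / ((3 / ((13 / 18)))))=388480300 / 6754671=57.51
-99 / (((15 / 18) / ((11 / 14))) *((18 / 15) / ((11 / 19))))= -11979 / 266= -45.03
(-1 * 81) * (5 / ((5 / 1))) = -81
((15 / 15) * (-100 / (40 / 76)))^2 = 36100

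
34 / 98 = 17 / 49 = 0.35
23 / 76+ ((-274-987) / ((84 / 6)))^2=15106713 / 1862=8113.16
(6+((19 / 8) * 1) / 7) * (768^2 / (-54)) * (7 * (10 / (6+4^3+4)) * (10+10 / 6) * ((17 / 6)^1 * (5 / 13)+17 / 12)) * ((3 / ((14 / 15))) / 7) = -8883520000 / 10101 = -879469.36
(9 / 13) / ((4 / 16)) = 2.77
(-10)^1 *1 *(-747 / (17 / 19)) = 141930 / 17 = 8348.82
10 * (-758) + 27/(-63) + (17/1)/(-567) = -4298120/567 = -7580.46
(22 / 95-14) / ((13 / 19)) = -1308 / 65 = -20.12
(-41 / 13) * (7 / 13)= -287 / 169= -1.70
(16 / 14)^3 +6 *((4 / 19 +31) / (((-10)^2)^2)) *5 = 10338197 / 6517000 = 1.59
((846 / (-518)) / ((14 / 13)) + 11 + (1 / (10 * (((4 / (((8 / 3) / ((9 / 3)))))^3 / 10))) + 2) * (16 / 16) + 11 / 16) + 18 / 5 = 1668688771 / 105734160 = 15.78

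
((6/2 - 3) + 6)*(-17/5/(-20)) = 51/50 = 1.02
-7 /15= -0.47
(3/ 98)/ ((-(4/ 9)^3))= -2187/ 6272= -0.35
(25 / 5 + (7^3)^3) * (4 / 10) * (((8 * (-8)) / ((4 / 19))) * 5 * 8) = -196279968768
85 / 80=17 / 16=1.06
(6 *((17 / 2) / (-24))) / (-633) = 17 / 5064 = 0.00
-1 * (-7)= 7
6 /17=0.35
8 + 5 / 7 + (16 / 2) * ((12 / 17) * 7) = 5741 / 119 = 48.24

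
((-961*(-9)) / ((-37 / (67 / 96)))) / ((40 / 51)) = -9851211 / 47360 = -208.01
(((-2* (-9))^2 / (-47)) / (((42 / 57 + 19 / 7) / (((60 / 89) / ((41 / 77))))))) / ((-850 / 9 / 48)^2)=-68803789824 / 105324279875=-0.65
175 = 175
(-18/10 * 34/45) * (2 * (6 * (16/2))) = -3264/25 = -130.56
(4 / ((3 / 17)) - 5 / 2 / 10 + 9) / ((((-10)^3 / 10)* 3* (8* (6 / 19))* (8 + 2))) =-7163 / 1728000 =-0.00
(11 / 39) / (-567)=-11 / 22113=-0.00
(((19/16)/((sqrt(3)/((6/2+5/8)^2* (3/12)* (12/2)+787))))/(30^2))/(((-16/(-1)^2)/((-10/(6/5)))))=1961921* sqrt(3)/10616832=0.32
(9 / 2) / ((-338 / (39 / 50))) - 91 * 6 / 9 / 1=-473281 / 7800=-60.68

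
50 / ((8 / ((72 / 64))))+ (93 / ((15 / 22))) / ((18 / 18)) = 22949 / 160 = 143.43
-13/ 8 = -1.62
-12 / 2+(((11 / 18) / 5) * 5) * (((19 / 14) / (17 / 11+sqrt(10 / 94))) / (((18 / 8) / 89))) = 119333033 / 7358526 - 2250721 * sqrt(235) / 7358526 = 11.53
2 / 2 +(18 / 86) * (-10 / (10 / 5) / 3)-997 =-42843 / 43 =-996.35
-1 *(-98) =98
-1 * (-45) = 45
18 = 18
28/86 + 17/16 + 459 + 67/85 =26969591/58480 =461.18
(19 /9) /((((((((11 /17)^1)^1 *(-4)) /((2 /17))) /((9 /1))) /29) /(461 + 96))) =-306907 /22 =-13950.32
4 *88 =352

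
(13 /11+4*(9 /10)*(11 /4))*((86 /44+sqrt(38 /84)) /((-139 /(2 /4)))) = -52417 /672760 - 1219*sqrt(798) /1284360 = -0.10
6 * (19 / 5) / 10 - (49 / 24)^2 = -27193 / 14400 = -1.89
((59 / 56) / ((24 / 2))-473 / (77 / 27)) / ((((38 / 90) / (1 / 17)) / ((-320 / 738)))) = 3575 / 357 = 10.01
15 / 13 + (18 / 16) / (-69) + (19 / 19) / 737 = 2007769 / 1762904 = 1.14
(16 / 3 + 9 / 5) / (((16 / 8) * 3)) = 1.19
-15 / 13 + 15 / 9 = 20 / 39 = 0.51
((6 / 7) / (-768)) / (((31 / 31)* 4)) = -1 / 3584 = -0.00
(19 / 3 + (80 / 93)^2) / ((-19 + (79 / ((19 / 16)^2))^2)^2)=1039003436159257 / 1429419847387630443921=0.00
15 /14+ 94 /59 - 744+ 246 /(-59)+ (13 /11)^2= -74370633 /99946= -744.11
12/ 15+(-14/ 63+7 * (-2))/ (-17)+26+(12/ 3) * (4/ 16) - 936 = -694133/ 765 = -907.36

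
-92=-92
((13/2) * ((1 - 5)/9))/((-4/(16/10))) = 52/45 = 1.16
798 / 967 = 0.83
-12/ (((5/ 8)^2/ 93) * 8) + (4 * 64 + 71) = -753/ 25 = -30.12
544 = 544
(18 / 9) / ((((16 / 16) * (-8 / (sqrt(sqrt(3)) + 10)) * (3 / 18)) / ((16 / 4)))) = -60 - 6 * 3^(1 / 4) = -67.90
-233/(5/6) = -1398/5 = -279.60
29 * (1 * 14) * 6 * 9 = 21924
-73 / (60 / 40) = -146 / 3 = -48.67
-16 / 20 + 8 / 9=4 / 45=0.09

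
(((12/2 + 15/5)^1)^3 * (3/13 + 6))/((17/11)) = 649539/221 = 2939.09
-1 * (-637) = 637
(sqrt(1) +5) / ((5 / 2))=2.40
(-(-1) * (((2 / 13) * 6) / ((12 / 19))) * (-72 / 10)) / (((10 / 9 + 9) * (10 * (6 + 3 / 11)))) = -11286 / 680225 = -0.02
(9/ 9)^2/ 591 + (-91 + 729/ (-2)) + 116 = -401287/ 1182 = -339.50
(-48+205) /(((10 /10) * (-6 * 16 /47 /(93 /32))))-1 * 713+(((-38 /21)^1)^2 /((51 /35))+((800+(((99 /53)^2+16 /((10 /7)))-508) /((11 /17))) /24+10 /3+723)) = -104833068884311 /508305853440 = -206.24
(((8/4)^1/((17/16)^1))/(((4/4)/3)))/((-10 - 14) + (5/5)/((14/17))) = -1344/5423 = -0.25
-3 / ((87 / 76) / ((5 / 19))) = -20 / 29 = -0.69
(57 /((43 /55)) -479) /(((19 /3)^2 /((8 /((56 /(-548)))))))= 86122584 /108661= 792.58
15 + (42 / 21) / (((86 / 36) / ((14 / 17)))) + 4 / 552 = 15.70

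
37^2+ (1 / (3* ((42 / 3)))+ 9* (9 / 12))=115565 / 84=1375.77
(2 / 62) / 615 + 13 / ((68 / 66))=8178919 / 648210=12.62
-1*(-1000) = 1000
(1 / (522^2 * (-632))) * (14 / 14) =-1 / 172209888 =-0.00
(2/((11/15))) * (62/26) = 930/143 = 6.50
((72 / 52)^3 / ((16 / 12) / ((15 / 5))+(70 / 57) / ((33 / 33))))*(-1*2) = -3.17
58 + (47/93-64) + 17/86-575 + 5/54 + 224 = -12820151/35991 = -356.20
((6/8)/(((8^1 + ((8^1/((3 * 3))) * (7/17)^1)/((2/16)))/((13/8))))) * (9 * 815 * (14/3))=102125205/26752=3817.48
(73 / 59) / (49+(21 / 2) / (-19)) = 2774 / 108619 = 0.03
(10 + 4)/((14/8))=8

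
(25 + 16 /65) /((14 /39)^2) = 191997 /980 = 195.92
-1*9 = -9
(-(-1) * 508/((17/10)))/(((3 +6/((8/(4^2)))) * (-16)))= -127/102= -1.25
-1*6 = -6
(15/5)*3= 9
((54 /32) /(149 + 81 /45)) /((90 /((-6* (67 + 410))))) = -4293 /12064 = -0.36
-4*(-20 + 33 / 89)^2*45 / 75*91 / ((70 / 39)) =-9284211378 / 198025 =-46884.04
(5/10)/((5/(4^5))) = 512/5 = 102.40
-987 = -987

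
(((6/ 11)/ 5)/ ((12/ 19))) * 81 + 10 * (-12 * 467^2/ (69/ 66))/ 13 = -63332585439/ 32890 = -1925587.88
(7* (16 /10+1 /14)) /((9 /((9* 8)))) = 468 /5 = 93.60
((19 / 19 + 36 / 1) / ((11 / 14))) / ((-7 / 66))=-444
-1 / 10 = -0.10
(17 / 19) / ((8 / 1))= 17 / 152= 0.11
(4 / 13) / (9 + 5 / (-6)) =24 / 637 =0.04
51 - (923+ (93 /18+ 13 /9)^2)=-296689 /324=-915.71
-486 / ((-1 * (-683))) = -486 / 683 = -0.71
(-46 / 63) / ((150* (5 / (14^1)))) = -46 / 3375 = -0.01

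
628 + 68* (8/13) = 669.85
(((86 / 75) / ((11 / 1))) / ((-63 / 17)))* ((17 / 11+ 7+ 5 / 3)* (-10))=2.87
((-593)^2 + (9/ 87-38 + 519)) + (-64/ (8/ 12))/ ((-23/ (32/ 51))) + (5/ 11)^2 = 483133069094/ 1372019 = 352132.93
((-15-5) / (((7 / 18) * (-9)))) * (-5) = -200 / 7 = -28.57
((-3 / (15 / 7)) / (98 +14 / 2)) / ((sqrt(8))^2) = -1 / 600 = -0.00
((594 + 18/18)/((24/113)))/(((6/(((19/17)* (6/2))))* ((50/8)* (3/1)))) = 15029/180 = 83.49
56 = 56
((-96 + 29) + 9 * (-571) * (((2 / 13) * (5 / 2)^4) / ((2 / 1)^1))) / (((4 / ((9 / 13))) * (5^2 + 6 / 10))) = -145161495 / 1384448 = -104.85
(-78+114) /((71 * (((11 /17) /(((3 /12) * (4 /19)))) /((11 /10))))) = 306 /6745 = 0.05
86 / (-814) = -43 / 407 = -0.11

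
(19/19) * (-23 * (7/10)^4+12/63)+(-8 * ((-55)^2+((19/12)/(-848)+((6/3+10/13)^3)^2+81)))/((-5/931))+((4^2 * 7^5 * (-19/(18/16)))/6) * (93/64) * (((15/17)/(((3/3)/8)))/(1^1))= -750628101432916221199/304426843630000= -2465709.31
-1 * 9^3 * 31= -22599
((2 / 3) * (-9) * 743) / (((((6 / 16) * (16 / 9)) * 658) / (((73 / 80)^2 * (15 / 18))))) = -11878341 / 1684480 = -7.05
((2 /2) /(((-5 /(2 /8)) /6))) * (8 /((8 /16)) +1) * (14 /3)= -119 /5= -23.80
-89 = -89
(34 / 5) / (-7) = -34 / 35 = -0.97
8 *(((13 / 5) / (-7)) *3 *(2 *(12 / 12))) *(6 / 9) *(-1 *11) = 4576 / 35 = 130.74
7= 7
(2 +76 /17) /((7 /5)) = 550 /119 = 4.62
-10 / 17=-0.59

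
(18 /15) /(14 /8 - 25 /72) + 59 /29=42323 /14645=2.89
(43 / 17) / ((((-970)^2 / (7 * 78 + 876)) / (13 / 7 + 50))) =11097999 / 55983550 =0.20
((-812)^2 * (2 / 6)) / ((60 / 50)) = 1648360 / 9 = 183151.11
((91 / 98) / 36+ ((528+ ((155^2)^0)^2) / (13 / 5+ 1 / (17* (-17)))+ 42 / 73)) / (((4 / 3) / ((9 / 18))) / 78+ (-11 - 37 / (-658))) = -4525856023 / 241639855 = -18.73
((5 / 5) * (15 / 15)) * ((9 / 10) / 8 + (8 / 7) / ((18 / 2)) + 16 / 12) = 7927 / 5040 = 1.57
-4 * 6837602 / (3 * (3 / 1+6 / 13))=-355555304 / 135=-2633742.99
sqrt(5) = 2.24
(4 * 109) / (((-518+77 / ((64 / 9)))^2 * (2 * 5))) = 892928 / 5267933405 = 0.00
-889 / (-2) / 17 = 889 / 34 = 26.15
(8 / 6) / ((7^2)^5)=4 / 847425747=0.00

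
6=6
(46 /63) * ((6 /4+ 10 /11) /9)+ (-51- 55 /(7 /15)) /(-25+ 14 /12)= 590299 /81081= 7.28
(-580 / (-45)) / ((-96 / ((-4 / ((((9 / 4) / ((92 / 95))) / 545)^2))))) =23330101888 / 789507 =29550.22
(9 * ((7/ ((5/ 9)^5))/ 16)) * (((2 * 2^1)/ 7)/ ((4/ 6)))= 1594323/ 25000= 63.77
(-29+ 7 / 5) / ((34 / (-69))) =4761 / 85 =56.01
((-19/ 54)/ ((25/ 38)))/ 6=-361/ 4050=-0.09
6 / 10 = 3 / 5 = 0.60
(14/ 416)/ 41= 7/ 8528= 0.00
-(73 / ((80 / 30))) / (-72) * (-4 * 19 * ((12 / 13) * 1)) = -1387 / 52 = -26.67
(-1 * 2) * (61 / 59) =-122 / 59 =-2.07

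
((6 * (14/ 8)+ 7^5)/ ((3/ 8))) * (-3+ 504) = 22468180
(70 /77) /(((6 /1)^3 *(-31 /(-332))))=415 /9207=0.05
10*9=90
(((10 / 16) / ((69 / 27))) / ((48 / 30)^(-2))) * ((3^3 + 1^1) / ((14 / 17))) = 2448 / 115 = 21.29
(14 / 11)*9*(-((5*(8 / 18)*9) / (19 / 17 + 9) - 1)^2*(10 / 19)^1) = -2222640 / 386441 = -5.75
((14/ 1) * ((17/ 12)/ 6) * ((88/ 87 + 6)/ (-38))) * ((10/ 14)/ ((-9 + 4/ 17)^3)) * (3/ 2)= 127369525/ 131232952728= 0.00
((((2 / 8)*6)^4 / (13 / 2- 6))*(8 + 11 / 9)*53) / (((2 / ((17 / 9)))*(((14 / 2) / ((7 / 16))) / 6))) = 1752.73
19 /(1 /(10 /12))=15.83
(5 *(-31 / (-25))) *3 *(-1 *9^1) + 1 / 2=-1669 / 10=-166.90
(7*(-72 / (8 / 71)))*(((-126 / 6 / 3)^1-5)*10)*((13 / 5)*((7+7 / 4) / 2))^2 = 555613695 / 8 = 69451711.88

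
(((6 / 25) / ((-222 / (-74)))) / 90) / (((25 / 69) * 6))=23 / 56250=0.00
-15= -15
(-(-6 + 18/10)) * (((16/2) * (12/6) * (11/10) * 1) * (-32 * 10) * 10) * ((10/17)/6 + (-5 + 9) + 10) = -56691712/17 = -3334806.59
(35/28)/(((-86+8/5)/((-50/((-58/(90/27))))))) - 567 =-567.04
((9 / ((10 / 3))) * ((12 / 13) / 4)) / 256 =81 / 33280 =0.00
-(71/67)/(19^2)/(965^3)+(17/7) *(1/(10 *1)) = 73899731704081/304293012903250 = 0.24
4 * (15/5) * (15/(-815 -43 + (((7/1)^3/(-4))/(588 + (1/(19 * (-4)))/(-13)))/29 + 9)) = -1516266450/7151765783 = -0.21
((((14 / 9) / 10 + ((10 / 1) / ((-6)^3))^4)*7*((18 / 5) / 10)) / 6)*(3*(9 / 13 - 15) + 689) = 6221412527869 / 147386304000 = 42.21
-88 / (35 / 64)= -5632 / 35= -160.91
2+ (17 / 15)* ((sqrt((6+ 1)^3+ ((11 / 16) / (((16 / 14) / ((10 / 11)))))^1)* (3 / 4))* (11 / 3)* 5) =2+ 187* sqrt(2443) / 32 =290.84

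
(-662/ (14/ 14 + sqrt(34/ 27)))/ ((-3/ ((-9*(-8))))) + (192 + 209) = -426169/ 7 + 47664*sqrt(102)/ 7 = 7887.69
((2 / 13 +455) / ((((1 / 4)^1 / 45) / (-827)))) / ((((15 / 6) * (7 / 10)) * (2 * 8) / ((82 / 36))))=-1003138595 / 182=-5511750.52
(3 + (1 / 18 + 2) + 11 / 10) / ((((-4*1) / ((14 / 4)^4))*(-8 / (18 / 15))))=665077 / 19200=34.64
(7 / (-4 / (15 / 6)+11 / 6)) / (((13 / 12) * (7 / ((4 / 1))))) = 1440 / 91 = 15.82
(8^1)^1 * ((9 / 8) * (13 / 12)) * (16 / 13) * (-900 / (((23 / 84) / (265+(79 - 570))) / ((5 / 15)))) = 68342400 / 23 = 2971408.70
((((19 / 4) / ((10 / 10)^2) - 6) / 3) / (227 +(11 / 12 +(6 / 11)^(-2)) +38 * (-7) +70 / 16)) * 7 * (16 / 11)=672 / 4807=0.14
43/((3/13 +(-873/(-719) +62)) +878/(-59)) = 23713339/26781514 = 0.89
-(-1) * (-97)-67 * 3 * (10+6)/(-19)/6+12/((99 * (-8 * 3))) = -258805/3762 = -68.79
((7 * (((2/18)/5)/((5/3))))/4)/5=7/1500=0.00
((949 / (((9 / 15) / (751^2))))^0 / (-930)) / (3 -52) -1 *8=-364559 / 45570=-8.00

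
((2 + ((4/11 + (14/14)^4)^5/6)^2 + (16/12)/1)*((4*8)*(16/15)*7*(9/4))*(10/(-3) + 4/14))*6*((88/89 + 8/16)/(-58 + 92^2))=-66739026317818880/9702334608222267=-6.88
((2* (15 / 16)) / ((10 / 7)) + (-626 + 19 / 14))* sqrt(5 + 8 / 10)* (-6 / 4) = 209439* sqrt(145) / 1120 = 2251.77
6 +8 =14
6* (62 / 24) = 31 / 2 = 15.50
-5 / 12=-0.42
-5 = -5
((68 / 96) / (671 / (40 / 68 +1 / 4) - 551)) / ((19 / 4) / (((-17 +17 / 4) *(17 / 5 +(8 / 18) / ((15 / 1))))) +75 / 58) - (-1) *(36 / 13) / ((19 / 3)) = 256938543323 / 584424225060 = 0.44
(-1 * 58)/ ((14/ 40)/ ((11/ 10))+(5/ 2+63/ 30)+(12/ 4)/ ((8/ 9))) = -6.99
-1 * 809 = -809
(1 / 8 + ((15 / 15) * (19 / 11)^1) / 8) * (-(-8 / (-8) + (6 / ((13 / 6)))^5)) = -82960185 / 1485172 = -55.86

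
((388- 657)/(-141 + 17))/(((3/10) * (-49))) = -1345/9114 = -0.15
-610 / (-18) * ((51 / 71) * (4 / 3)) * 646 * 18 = 26796080 / 71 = 377409.58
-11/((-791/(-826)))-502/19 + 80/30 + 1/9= -678817/19323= -35.13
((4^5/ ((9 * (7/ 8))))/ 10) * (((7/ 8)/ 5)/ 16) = 32/ 225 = 0.14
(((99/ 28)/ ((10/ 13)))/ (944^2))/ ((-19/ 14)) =-1287/ 338631680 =-0.00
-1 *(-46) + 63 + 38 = 147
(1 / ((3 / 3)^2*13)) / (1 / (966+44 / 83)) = 80222 / 1079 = 74.35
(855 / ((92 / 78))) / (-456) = -1.59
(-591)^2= 349281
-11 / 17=-0.65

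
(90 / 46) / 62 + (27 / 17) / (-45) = -0.00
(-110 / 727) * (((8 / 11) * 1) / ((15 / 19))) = -304 / 2181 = -0.14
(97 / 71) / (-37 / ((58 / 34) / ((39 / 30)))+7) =-28130 / 436437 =-0.06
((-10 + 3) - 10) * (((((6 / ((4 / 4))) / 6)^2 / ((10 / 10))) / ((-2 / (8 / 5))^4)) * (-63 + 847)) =-3411968 / 625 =-5459.15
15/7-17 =-104/7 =-14.86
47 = 47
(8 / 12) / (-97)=-2 / 291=-0.01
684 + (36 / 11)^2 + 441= 137421 / 121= 1135.71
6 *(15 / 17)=90 / 17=5.29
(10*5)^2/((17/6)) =882.35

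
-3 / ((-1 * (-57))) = -1 / 19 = -0.05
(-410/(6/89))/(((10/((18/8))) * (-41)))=33.38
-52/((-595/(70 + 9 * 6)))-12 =-692/595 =-1.16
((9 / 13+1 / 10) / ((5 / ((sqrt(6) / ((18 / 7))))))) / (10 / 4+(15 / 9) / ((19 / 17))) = 1957 * sqrt(6) / 126750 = 0.04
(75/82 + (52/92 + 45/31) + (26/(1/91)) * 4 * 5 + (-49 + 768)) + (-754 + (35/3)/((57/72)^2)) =998462660081/21106226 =47306.55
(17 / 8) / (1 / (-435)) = -7395 / 8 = -924.38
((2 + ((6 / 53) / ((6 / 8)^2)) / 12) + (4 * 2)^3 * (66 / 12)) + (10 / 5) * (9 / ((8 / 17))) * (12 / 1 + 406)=17941417 / 954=18806.52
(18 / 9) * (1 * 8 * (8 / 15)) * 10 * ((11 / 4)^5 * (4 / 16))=3355.23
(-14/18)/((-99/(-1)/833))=-5831/891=-6.54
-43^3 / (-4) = 79507 / 4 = 19876.75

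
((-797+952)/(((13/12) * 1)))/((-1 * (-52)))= 465/169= 2.75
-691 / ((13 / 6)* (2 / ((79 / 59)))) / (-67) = 163767 / 51389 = 3.19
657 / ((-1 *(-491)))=657 / 491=1.34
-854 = -854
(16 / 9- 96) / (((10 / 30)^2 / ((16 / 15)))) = -13568 / 15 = -904.53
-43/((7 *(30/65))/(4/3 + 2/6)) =-2795/126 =-22.18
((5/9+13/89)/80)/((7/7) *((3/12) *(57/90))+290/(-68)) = -4777/2236659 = -0.00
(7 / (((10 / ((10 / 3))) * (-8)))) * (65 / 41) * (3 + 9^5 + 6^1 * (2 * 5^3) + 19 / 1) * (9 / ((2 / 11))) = -909473565 / 656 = -1386392.63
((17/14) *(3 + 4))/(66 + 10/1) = 17/152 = 0.11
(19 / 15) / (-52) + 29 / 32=5503 / 6240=0.88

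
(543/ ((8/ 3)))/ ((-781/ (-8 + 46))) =-30951/ 3124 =-9.91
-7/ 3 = -2.33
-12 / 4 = -3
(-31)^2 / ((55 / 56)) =53816 / 55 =978.47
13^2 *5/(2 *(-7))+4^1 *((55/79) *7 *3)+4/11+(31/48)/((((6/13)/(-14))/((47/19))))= -49.97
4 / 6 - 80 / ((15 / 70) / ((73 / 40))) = -2042 / 3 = -680.67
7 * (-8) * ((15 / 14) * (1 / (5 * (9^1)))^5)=-4 / 12301875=-0.00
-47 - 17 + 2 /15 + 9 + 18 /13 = -10429 /195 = -53.48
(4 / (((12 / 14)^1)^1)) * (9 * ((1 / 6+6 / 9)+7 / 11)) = 679 / 11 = 61.73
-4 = -4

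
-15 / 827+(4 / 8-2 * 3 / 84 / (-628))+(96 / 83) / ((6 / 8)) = 1221554389 / 603491672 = 2.02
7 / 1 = 7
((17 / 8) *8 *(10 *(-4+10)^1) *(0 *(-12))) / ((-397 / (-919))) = 0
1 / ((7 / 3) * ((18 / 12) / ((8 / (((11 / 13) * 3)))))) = 208 / 231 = 0.90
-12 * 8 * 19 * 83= -151392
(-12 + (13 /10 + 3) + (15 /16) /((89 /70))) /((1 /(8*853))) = -21143311 /445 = -47513.06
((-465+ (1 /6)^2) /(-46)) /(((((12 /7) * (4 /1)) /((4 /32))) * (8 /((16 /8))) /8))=117173 /317952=0.37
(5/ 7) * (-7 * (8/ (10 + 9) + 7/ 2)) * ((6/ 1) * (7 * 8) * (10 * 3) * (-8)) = 30038400/ 19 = 1580968.42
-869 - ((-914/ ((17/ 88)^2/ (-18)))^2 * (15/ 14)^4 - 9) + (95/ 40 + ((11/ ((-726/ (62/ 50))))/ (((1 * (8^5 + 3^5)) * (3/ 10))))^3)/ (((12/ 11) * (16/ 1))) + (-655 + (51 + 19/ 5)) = -31289838055403108689568732993470605282448313/ 122173781041678152402859940928000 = -256109271470.68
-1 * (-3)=3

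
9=9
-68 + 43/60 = -4037/60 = -67.28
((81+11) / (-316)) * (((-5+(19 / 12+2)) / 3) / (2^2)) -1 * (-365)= 4152631 / 11376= 365.03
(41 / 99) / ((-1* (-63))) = 41 / 6237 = 0.01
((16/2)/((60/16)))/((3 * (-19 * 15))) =-32/12825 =-0.00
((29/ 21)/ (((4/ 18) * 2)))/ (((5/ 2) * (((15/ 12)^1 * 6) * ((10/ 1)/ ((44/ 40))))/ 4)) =319/ 4375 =0.07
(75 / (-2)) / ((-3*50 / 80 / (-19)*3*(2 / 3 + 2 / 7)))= -133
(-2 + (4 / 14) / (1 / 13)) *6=72 / 7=10.29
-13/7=-1.86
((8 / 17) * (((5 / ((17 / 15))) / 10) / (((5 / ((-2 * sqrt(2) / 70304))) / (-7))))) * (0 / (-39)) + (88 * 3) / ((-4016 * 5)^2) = 33 / 50400800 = 0.00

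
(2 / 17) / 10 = 1 / 85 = 0.01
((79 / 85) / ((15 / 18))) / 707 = 474 / 300475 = 0.00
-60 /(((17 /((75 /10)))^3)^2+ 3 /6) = -1366875000 /3100999457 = -0.44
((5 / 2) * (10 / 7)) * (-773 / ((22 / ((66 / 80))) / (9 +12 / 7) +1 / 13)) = -11305125 / 10507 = -1075.96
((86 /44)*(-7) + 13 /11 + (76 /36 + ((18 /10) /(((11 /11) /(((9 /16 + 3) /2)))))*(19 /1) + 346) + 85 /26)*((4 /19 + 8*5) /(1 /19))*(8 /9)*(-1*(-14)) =20012855086 /5265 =3801112.08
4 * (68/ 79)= 272/ 79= 3.44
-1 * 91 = -91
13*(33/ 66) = 6.50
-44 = -44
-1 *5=-5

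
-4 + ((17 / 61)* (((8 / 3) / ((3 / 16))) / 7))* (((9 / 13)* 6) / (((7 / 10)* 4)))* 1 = -122788 / 38857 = -3.16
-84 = -84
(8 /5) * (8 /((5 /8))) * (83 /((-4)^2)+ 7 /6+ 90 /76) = 8800 /57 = 154.39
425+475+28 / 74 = 33314 / 37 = 900.38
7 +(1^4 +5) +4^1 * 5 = 33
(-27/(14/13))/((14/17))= -5967/196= -30.44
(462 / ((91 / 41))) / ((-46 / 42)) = -56826 / 299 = -190.05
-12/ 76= -3/ 19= -0.16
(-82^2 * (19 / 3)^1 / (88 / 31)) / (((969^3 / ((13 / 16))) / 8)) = -0.00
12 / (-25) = -12 / 25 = -0.48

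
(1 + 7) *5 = 40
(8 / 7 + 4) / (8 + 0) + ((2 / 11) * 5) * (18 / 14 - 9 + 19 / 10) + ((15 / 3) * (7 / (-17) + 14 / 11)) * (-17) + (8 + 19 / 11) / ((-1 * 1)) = -13483 / 154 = -87.55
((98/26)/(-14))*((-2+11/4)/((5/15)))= -63/104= -0.61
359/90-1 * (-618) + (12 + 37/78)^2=2628283/3380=777.60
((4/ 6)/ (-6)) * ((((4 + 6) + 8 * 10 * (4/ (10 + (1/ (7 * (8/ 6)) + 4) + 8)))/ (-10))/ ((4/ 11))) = 5555/ 7428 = 0.75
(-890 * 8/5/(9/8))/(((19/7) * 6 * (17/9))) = -39872/969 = -41.15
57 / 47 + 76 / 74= 2.24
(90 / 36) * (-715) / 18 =-3575 / 36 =-99.31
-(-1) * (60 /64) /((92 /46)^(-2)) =15 /4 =3.75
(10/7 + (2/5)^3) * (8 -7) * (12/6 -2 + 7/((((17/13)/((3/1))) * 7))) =50934/14875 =3.42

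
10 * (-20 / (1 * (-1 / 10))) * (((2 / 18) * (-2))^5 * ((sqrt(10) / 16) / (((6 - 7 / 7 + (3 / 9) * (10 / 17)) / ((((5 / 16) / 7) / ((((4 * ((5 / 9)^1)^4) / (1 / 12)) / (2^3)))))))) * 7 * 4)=-68 * sqrt(10) / 2385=-0.09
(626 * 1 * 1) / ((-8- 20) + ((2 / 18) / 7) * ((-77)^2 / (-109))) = -614106 / 28315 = -21.69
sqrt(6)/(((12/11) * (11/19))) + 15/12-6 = -19/4 + 19 * sqrt(6)/12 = -0.87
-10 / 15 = -2 / 3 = -0.67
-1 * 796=-796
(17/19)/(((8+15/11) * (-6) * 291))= -187/3416922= -0.00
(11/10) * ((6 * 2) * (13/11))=78/5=15.60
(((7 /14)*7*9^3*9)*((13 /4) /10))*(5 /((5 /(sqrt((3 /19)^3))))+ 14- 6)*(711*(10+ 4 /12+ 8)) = 4669535871*sqrt(57) /5776+ 1556511957 /2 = 784359548.91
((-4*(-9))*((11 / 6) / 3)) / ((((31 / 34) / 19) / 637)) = 9053044 / 31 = 292033.68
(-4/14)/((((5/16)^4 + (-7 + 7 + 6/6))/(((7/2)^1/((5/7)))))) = -458752/330805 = -1.39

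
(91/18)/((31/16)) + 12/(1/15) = 50948/279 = 182.61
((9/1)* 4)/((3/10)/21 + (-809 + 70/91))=-10920/245159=-0.04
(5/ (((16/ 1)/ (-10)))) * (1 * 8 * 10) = -250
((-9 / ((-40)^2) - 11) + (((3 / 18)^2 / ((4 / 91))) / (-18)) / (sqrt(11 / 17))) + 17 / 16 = -9.99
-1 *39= -39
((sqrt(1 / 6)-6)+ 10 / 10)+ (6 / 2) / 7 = -32 / 7+ sqrt(6) / 6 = -4.16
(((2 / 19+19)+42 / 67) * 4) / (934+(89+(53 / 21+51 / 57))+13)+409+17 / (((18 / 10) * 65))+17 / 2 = 169754223173 / 406381599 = 417.72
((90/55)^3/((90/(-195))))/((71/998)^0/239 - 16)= 3020004/5088413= 0.59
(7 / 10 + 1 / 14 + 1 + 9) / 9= 377 / 315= 1.20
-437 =-437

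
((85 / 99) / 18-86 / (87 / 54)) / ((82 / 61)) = -168120331 / 4237596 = -39.67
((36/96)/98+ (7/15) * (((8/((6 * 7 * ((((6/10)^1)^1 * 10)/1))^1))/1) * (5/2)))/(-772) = -865/16341696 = -0.00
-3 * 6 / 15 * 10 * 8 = -96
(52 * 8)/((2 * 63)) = 208/63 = 3.30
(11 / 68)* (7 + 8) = 165 / 68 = 2.43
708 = 708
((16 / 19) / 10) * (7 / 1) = 56 / 95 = 0.59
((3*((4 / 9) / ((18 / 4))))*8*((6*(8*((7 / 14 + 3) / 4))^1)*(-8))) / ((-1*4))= 1792 / 9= 199.11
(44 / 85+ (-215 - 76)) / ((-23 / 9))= 222219 / 1955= 113.67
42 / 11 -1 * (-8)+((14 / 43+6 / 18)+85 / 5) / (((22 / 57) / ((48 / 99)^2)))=11627606 / 515097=22.57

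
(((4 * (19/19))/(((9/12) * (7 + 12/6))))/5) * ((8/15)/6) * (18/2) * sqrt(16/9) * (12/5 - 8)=-7168/10125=-0.71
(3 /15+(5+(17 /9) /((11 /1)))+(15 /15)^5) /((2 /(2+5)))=11039 /495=22.30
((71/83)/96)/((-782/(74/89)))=-2627/277278432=-0.00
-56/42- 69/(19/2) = -490/57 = -8.60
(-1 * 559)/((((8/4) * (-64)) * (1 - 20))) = -0.23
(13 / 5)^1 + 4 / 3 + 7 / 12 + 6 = 631 / 60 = 10.52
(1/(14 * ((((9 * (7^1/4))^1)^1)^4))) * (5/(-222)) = -320/12240050697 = -0.00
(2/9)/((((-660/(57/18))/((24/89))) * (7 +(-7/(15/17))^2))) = -95/23108316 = -0.00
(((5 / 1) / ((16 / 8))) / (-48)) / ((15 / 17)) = -17 / 288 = -0.06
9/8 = 1.12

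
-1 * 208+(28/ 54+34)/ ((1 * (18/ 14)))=-44020/ 243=-181.15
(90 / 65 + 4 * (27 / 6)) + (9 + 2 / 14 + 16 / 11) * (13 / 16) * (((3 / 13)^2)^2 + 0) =3283407 / 169169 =19.41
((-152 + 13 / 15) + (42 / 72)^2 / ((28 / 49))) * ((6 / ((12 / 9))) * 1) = -433549 / 640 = -677.42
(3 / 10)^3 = 27 / 1000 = 0.03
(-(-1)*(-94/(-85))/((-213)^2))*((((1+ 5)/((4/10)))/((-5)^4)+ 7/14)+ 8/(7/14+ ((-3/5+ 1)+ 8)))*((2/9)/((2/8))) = 3967928/128706181875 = 0.00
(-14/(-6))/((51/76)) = 532/153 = 3.48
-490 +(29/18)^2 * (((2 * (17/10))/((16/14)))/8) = -50703121/103680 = -489.03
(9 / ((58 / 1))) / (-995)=-9 / 57710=-0.00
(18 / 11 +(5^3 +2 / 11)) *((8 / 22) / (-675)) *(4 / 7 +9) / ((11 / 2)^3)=-66464 / 16910355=-0.00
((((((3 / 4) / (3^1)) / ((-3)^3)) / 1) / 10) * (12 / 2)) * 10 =-1 / 18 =-0.06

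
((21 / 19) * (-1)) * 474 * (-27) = 268758 / 19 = 14145.16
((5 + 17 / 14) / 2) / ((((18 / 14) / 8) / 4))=232 / 3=77.33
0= 0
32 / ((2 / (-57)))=-912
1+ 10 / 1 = 11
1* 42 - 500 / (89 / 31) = -11762 / 89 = -132.16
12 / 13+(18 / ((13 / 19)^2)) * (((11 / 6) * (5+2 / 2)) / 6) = 12069 / 169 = 71.41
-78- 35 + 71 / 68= -7613 / 68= -111.96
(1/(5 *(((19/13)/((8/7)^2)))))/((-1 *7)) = -832/32585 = -0.03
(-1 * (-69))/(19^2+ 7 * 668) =1/73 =0.01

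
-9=-9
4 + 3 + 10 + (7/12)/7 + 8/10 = 1073/60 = 17.88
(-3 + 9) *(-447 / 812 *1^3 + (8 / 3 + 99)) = 246319 / 406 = 606.70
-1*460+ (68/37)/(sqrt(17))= -460+ 4*sqrt(17)/37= -459.55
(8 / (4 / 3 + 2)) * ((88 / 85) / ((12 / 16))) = 1408 / 425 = 3.31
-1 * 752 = -752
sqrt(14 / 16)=sqrt(14) / 4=0.94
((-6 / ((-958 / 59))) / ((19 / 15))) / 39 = 0.01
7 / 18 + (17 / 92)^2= 32225 / 76176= 0.42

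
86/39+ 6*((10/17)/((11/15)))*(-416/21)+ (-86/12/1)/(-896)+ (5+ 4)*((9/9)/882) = -2839541519/30494464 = -93.12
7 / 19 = 0.37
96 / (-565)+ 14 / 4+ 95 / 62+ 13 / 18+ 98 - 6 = 30765487 / 315270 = 97.58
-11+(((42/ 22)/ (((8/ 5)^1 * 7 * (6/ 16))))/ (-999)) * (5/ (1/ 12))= -40393/ 3663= -11.03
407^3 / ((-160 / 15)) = -202257429 / 32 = -6320544.66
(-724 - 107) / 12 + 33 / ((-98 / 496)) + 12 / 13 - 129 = -928357 / 2548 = -364.35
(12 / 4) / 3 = 1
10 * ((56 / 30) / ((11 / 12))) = 224 / 11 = 20.36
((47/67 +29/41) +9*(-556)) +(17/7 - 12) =-96378875/19229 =-5012.16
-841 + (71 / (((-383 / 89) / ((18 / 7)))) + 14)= -2330929 / 2681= -869.43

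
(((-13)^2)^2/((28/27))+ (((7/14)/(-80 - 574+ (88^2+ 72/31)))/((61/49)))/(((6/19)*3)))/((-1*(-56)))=93080711223013/189264245184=491.80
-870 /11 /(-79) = 870 /869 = 1.00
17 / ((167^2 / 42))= 714 / 27889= 0.03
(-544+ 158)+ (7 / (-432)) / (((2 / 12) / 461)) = -31019 / 72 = -430.82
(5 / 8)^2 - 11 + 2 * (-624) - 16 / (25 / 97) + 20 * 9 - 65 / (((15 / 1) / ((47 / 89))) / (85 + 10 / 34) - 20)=-487821415283 / 428897600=-1137.38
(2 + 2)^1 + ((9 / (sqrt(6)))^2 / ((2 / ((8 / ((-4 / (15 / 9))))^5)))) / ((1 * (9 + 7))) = -3053 / 18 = -169.61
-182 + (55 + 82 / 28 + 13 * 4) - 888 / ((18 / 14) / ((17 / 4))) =-126311 / 42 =-3007.40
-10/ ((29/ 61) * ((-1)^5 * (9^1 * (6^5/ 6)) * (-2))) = -305/ 338256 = -0.00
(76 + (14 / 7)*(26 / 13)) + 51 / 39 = 1057 / 13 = 81.31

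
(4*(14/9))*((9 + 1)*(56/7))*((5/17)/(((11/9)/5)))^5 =287043750000000/228669389707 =1255.28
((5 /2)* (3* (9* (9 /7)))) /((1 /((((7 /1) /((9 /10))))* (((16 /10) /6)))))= 180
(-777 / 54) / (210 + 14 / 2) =-37 / 558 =-0.07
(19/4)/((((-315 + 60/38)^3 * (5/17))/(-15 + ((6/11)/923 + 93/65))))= 127169447257/17867279763815625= 0.00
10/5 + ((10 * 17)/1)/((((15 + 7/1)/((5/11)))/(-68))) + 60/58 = -827452/3509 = -235.81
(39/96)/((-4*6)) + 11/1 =10.98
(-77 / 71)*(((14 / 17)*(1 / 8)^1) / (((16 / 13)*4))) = -7007 / 308992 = -0.02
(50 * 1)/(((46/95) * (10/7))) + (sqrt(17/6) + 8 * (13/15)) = 80.90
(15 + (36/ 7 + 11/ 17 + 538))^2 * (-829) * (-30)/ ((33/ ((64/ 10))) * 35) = 234598671056896/ 5451985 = 43029955.34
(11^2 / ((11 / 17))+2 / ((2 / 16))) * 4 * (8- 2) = 4872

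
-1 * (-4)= 4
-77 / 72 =-1.07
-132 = -132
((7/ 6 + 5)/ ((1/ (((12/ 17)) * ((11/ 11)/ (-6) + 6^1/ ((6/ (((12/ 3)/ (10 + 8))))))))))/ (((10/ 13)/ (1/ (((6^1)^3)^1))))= 481/ 330480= 0.00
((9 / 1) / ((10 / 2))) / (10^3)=9 / 5000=0.00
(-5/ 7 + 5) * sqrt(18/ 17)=90 * sqrt(34)/ 119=4.41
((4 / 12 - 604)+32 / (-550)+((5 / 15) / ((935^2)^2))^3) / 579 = -7276828604003851479208086629696748046874 / 6978814558142159392961920804461181640625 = -1.04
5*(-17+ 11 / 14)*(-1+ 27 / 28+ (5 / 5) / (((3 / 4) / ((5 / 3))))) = -625385 / 3528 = -177.26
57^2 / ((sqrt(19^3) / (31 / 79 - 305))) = -216576*sqrt(19) / 79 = -11949.78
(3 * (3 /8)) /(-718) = -9 /5744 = -0.00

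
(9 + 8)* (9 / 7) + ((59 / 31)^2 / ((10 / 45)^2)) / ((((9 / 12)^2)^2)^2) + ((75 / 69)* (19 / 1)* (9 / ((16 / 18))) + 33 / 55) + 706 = 837285931409 / 501296040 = 1670.24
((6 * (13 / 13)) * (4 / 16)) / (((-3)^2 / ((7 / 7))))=1 / 6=0.17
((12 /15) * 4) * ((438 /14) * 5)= 3504 /7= 500.57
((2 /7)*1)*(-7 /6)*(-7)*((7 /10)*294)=2401 /5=480.20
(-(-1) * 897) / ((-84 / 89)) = -950.39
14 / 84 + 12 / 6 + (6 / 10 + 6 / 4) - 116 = -1676 / 15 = -111.73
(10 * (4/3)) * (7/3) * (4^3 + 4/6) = 54320/27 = 2011.85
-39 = -39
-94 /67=-1.40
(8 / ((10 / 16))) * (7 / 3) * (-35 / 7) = -448 / 3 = -149.33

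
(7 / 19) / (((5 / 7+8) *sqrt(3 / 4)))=98 *sqrt(3) / 3477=0.05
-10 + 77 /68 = -8.87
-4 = -4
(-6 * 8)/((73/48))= -2304/73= -31.56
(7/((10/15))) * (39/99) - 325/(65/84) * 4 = -36869/22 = -1675.86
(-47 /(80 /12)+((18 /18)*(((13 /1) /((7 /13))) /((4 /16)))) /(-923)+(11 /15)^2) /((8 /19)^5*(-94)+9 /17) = 124585389167711 /13454056242900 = 9.26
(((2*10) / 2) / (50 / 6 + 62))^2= 900 / 44521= 0.02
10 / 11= 0.91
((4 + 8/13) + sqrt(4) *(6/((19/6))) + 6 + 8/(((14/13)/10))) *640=98141440/1729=56761.97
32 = 32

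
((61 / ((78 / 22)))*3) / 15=671 / 195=3.44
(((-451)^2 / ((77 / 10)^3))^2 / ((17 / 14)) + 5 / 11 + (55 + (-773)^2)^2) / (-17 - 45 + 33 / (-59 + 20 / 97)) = -7823182734113279712863 / 1370537756357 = -5708111796.14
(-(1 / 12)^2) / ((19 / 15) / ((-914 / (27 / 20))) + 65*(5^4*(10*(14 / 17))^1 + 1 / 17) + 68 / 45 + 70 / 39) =-0.00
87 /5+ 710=3637 /5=727.40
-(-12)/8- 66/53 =27/106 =0.25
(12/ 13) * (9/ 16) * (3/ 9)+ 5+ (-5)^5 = -162231/ 52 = -3119.83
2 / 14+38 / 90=178 / 315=0.57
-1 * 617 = -617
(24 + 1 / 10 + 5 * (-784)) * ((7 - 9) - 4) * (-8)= -935016 / 5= -187003.20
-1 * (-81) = 81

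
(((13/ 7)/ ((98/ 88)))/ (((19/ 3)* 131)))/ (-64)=-429/ 13659632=-0.00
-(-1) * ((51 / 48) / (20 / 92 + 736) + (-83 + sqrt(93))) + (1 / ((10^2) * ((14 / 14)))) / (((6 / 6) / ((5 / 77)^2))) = -19046168475 / 229476016 + sqrt(93) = -73.35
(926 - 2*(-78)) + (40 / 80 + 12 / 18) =6499 / 6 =1083.17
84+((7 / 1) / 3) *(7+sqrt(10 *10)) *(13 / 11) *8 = 15148 / 33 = 459.03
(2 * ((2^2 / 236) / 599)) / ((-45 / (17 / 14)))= -17 / 11132415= -0.00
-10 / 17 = -0.59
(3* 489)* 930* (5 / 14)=3410775 / 7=487253.57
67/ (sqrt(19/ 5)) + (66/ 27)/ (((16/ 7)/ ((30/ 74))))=34.80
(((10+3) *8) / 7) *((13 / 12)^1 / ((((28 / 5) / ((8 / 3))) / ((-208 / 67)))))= -703040 / 29547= -23.79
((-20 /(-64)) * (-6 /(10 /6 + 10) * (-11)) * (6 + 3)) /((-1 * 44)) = -81 /224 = -0.36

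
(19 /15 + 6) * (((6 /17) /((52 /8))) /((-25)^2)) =436 /690625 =0.00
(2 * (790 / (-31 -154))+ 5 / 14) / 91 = -4239 / 47138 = -0.09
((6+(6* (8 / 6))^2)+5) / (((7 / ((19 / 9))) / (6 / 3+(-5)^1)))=-475 / 7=-67.86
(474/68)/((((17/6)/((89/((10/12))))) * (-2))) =-189837/1445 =-131.38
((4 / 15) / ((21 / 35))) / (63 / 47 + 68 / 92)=1081 / 5058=0.21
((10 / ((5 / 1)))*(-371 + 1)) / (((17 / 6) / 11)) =-48840 / 17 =-2872.94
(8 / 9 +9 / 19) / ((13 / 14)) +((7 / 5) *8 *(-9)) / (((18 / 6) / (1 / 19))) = -3346 / 11115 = -0.30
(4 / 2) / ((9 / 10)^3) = 2000 / 729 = 2.74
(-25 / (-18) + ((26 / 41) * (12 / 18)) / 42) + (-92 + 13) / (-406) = 13263 / 8323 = 1.59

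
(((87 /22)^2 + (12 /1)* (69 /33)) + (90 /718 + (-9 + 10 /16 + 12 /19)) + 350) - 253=859089299 /6602728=130.11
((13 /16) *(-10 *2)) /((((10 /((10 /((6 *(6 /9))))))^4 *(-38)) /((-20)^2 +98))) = 16185 /19456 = 0.83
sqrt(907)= 30.12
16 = 16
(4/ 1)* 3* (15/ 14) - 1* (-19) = 223/ 7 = 31.86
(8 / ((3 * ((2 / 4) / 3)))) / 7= 16 / 7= 2.29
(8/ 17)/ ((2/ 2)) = 8/ 17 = 0.47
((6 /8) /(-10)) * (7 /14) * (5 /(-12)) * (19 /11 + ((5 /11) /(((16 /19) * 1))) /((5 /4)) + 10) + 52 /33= 14917 /8448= 1.77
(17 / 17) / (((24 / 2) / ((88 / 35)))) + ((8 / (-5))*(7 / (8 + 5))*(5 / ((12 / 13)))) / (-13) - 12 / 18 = -134 / 1365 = -0.10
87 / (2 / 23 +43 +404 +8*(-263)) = -667 / 12703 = -0.05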